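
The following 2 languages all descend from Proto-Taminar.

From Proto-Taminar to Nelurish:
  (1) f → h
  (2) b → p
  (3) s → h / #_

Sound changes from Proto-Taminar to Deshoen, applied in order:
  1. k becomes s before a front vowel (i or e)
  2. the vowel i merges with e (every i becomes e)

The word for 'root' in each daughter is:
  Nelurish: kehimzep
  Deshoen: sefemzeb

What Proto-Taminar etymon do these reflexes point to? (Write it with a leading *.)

Position 1: Nelurish has k, Deshoen has s. Nelurish preserves k here (none of its changes turn any other segment into k), so the proto-segment is *k.
Position 8: Nelurish has p, Deshoen has b. Deshoen preserves b here (none of its changes turn any other segment into b), so the proto-segment is *b.
Position 4: Nelurish has i, Deshoen has e. Nelurish preserves i here (none of its changes turn any other segment into i), so the proto-segment is *i.
Continuing position by position gives *kefimzeb; check it forward:
Nelurish: *kefimzeb > kehimzeb > kehimzep  (by unconditioned shift, unconditioned shift)
Deshoen: *kefimzeb > sefimzeb > sefemzeb  (by palatalisation, vowel merger)
No other proto-form is consistent with every reflex, so the reconstruction is *kefimzeb.

*kefimzeb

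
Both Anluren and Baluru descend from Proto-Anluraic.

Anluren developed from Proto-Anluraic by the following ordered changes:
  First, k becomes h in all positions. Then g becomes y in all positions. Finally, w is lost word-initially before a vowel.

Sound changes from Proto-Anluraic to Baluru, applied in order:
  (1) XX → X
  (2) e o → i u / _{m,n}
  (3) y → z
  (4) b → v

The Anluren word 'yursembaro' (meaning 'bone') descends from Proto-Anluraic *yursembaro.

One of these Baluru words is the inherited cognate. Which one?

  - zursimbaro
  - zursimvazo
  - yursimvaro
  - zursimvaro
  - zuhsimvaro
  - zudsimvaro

zursimvaro

Baluru: *yursembaro
  yursembaro (rule 1 does not apply)
  yursembaro → yursimbaro   [pre-nasal raising]
  yursimbaro → zursimbaro   [unconditioned shift]
  zursimbaro → zursimvaro   [unconditioned shift]
  giving Baluru zursimvaro.
Among the options, 'zursimvaro' alone shows every Baluru change applied in order.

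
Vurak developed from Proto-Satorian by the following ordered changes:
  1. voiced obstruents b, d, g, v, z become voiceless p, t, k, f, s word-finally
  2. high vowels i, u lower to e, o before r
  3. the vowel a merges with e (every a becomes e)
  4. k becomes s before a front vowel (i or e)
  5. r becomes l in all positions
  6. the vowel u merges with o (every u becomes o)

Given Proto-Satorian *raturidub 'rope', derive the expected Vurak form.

Vurak: *raturidub
  raturidub → raturidup   [final devoicing]
  raturidup → ratoridup   [pre-rhotic lowering]
  ratoridup → retoridup   [vowel merger]
  retoridup (rule 4 does not apply)
  retoridup → letolidup   [unconditioned shift]
  letolidup → letolidop   [vowel merger]
  giving Vurak letolidop.

letolidop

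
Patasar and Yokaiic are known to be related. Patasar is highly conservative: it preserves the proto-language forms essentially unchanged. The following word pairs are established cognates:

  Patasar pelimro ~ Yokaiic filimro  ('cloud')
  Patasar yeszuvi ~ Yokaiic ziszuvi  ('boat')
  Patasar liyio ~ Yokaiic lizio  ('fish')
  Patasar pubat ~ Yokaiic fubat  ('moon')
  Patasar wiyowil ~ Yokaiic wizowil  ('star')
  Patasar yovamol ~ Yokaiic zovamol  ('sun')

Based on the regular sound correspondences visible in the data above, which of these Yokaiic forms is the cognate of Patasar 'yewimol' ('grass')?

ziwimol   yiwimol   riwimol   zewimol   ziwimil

ziwimol

yeszuvi ~ ziszuvi — Patasar y corresponds to Yokaiic z word-initially before a front vowel.
pelimro ~ filimro, yeszuvi ~ ziszuvi — Patasar e corresponds to Yokaiic i after a consonant, before a consonant other than r, m, n, p, b, f, v.
Applying these to Patasar 'yewimol':
  yewimol → zewimol   (y→z word-initially before a front vowel)
  zewimol → ziwimol   (e→i after a consonant, before a consonant other than r, m, n, p, b, f, v)
So the Yokaiic cognate is 'ziwimol'.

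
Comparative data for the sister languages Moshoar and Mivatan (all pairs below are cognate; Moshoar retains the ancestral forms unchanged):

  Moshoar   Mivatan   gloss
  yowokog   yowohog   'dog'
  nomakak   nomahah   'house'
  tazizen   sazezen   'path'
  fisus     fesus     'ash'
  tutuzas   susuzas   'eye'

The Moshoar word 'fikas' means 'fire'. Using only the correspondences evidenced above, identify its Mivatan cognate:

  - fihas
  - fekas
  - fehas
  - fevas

tazizen ~ sazezen, fisus ~ fesus — Moshoar i corresponds to Mivatan e after a consonant, before a consonant other than r, m, n, p, b, f, v.
nomakak ~ nomahah — Moshoar k corresponds to Mivatan h between vowels (before a back vowel).
Applying these to Moshoar 'fikas':
  fikas → fekas   (i→e after a consonant, before a consonant other than r, m, n, p, b, f, v)
  fekas → fehas   (k→h between vowels (before a back vowel))
So the Mivatan cognate is 'fehas'.

fehas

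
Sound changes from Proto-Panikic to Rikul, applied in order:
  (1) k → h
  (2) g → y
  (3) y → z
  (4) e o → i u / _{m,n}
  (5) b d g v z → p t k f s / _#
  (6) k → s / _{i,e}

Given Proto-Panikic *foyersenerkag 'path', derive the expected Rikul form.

Rikul: start from *foyersenerkag.
  rule 1 (unconditioned shift): foyersenerkag → foyersenerhag
  rule 2 (unconditioned shift): foyersenerhag → foyersenerhay
  rule 3 (unconditioned shift): foyersenerhay → fozersenerhaz
  rule 4 (pre-nasal raising): fozersenerhaz → fozersinerhaz
  rule 5 (final devoicing): fozersinerhaz → fozersinerhas
  rule 6: no change — fozersinerhas
  ⇒ Rikul fozersinerhas

fozersinerhas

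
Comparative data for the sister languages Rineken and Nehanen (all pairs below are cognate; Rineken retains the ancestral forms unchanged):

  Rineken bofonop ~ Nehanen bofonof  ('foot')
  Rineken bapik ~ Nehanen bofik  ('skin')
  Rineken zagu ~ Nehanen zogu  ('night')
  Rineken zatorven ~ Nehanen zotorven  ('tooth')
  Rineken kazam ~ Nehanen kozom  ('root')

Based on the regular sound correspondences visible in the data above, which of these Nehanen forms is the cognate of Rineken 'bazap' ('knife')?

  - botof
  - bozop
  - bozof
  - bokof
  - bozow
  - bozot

bozof

zagu ~ zogu, zatorven ~ zotorven — Rineken a corresponds to Nehanen o after a consonant, before a consonant other than r, m, n, p, b, f, v.
bapik ~ bofik — Rineken a corresponds to Nehanen o after a consonant, before a labial obstruent.
bofonop ~ bofonof — Rineken p corresponds to Nehanen f word-finally.
Applying these to Rineken 'bazap':
  bazap → bozap   (a→o after a consonant, before a consonant other than r, m, n, p, b, f, v)
  bozap → bozop   (a→o after a consonant, before a labial obstruent)
  bozop → bozof   (p→f word-finally)
So the Nehanen cognate is 'bozof'.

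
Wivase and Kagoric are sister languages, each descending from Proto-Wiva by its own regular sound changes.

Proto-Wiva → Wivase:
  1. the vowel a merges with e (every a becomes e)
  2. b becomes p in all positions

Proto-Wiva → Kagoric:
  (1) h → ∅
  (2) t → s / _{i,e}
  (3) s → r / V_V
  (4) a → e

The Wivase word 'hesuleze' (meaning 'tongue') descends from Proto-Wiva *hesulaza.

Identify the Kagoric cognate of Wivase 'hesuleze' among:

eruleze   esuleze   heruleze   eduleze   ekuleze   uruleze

Kagoric: *hesulaza > esulaza > erulaza > eruleze  (by h-loss, rhotacism, vowel merger)

eruleze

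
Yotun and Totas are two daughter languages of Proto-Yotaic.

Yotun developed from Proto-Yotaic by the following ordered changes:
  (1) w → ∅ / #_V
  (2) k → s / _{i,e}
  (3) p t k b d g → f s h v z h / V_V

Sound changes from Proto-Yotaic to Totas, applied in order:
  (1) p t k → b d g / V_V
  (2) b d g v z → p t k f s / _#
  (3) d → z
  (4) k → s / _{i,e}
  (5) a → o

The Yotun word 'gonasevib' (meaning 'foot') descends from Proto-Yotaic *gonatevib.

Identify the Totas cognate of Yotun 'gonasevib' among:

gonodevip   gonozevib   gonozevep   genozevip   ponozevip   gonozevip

Totas: *gonatevib
  gonatevib → gonadevib   [intervocalic voicing]
  gonadevib → gonadevip   [final devoicing]
  gonadevip → gonazevip   [unconditioned shift]
  gonazevip (rule 4 does not apply)
  gonazevip → gonozevip   [vowel merger]
  giving Totas gonozevip.
Only 'gonozevip' matches the regular Totas development of *gonatevib.

gonozevip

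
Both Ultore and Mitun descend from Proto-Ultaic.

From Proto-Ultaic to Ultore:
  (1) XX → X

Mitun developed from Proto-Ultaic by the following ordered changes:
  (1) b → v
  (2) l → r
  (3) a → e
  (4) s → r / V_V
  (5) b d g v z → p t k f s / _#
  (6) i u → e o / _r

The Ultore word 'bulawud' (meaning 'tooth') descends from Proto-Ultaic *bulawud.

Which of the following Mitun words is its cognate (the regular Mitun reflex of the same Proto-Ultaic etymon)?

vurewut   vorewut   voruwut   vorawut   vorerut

Mitun: *bulawud
  bulawud → vulawud   [unconditioned shift]
  vulawud → vurawud   [unconditioned shift]
  vurawud → vurewud   [vowel merger]
  vurewud (rule 4 does not apply)
  vurewud → vurewut   [final devoicing]
  vurewut → vorewut   [pre-rhotic lowering]
  giving Mitun vorewut.
Only 'vorewut' matches the regular Mitun development of *bulawud.

vorewut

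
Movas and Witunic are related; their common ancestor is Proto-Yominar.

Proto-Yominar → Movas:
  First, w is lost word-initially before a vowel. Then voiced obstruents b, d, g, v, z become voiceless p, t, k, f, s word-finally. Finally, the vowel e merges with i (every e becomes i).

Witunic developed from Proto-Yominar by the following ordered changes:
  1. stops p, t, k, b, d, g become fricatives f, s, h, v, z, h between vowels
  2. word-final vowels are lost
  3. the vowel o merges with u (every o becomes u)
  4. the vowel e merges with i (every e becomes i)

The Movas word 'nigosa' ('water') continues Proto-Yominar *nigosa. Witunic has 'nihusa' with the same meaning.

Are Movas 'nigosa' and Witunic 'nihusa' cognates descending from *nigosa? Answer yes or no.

Derive the expected Witunic reflex of *nigosa:
Witunic: *nigosa
  nigosa → nihosa   [intervocalic lenition]
  nihosa → nihos   [apocope]
  nihos → nihus   [vowel merger]
  nihus (rule 4 does not apply)
  giving Witunic nihus.
The regular Witunic reflex would be 'nihus', but the attested form is 'nihusa'. The correspondence is irregular, so they are not cognates (the Witunic form has a different source).

no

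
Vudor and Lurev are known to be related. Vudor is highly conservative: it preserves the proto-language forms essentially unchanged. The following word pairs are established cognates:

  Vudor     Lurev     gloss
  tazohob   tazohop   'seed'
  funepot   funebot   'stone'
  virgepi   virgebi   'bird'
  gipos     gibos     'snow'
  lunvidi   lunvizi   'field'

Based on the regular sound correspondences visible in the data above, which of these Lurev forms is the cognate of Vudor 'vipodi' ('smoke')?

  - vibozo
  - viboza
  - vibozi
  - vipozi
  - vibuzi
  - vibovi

funepot ~ funebot, gipos ~ gibos — Vudor p corresponds to Lurev b between vowels (before a back vowel).
lunvidi ~ lunvizi — Vudor d corresponds to Lurev z between vowels (before a front vowel).
Applying these to Vudor 'vipodi':
  vipodi → vibodi   (p→b between vowels (before a back vowel))
  vibodi → vibozi   (d→z between vowels (before a front vowel))
So the Lurev cognate is 'vibozi'.

vibozi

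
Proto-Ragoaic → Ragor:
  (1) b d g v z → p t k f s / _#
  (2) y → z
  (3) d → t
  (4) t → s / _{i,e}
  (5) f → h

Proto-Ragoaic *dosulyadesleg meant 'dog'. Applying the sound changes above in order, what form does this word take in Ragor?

tosulzaseslek

Ragor: start from *dosulyadesleg.
  rule 1 (final devoicing): dosulyadesleg → dosulyadeslek
  rule 2 (unconditioned shift): dosulyadeslek → dosulzadeslek
  rule 3 (unconditioned shift): dosulzadeslek → tosulzateslek
  rule 4 (palatalisation): tosulzateslek → tosulzaseslek
  rule 5: no change — tosulzaseslek
  ⇒ Ragor tosulzaseslek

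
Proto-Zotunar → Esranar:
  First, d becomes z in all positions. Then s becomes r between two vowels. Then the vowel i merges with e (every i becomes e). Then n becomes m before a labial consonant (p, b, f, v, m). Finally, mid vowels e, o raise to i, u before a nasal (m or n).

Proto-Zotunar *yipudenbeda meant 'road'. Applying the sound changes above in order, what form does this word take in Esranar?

yepuzimbeza

Esranar: *yipudenbeda > yipuzenbeza > yepuzenbeza > yepuzembeza > yepuzimbeza  (by unconditioned shift, vowel merger, nasal place assimilation, pre-nasal raising)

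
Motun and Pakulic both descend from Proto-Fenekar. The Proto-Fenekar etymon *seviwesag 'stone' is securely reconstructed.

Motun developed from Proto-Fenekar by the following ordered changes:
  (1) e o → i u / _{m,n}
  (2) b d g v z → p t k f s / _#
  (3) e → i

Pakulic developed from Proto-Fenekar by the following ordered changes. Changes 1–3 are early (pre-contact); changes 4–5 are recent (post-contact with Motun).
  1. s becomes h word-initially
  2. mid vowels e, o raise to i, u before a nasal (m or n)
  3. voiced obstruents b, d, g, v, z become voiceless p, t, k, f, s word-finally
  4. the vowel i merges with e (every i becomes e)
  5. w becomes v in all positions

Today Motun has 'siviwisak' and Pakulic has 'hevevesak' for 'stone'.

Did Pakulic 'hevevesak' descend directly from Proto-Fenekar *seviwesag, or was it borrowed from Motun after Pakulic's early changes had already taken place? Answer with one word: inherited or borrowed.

inherited

If inherited, *seviwesag would pass through all of Pakulic's changes:
Pakulic: *seviwesag > heviwesag > heviwesak > hevewesak > hevevesak  (by debuccalisation, final devoicing, vowel merger, unconditioned shift)
If borrowed from Motun 'siviwisak' after the early changes, it would undergo only the recent ones:
  rule 4 (vowel merger): siviwisak → sevewesak
  rule 5 (unconditioned shift): sevewesak → sevevesak
  ⇒ as a loan: sevevesak
Pakulic 'hevevesak' matches the inherited outcome exactly, so it is an inherited cognate, not a loan.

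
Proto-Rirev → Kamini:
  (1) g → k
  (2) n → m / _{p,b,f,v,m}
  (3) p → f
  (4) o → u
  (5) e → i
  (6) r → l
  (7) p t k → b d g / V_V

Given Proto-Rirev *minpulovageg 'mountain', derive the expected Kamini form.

mimfuluvagik

Kamini: *minpulovageg
  minpulovageg → minpulovakek   [unconditioned shift]
  minpulovakek → mimpulovakek   [nasal place assimilation]
  mimpulovakek → mimfulovakek   [unconditioned shift]
  mimfulovakek → mimfuluvakek   [vowel merger]
  mimfuluvakek → mimfuluvakik   [vowel merger]
  mimfuluvakik (rule 6 does not apply)
  mimfuluvakik → mimfuluvagik   [intervocalic voicing]
  giving Kamini mimfuluvagik.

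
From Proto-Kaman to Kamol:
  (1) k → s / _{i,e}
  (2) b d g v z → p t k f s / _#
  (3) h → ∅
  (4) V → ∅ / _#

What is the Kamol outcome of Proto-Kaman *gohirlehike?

Kamol: *gohirlehike
  gohirlehike → gohirlehise   [palatalisation]
  gohirlehise (rule 2 does not apply)
  gohirlehise → goirleise   [h-loss]
  goirleise → goirleis   [apocope]
  giving Kamol goirleis.

goirleis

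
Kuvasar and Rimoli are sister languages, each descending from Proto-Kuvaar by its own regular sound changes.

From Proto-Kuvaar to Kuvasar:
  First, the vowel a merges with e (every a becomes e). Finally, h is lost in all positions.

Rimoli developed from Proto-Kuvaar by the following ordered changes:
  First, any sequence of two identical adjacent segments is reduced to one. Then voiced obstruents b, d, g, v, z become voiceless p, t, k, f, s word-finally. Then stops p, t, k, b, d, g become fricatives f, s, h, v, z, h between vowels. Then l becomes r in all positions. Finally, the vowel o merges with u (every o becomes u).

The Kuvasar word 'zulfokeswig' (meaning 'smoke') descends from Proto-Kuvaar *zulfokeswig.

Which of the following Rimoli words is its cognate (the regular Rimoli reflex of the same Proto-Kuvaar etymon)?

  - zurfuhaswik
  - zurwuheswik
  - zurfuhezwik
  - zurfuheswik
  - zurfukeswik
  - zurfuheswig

zurfuheswik

Rimoli: *zulfokeswig > zulfokeswik > zulfoheswik > zurfoheswik > zurfuheswik  (by final devoicing, intervocalic lenition, unconditioned shift, vowel merger)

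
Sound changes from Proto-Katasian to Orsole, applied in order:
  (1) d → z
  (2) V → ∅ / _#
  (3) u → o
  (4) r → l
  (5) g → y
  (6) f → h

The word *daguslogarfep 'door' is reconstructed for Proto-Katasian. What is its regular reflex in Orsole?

Orsole: start from *daguslogarfep.
  rule 1 (unconditioned shift): daguslogarfep → zaguslogarfep
  rule 2: no change — zaguslogarfep
  rule 3 (vowel merger): zaguslogarfep → zagoslogarfep
  rule 4 (unconditioned shift): zagoslogarfep → zagoslogalfep
  rule 5 (unconditioned shift): zagoslogalfep → zayosloyalfep
  rule 6 (unconditioned shift): zayosloyalfep → zayosloyalhep
  ⇒ Orsole zayosloyalhep

zayosloyalhep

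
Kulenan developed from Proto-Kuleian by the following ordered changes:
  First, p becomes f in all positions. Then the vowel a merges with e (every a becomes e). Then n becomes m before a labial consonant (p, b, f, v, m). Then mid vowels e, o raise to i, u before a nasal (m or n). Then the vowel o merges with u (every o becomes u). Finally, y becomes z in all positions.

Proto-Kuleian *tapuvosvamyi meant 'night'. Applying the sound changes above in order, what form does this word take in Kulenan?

tefuvusvimzi

Kulenan: *tapuvosvamyi
  tapuvosvamyi → tafuvosvamyi   [unconditioned shift]
  tafuvosvamyi → tefuvosvemyi   [vowel merger]
  tefuvosvemyi (rule 3 does not apply)
  tefuvosvemyi → tefuvosvimyi   [pre-nasal raising]
  tefuvosvimyi → tefuvusvimyi   [vowel merger]
  tefuvusvimyi → tefuvusvimzi   [unconditioned shift]
  giving Kulenan tefuvusvimzi.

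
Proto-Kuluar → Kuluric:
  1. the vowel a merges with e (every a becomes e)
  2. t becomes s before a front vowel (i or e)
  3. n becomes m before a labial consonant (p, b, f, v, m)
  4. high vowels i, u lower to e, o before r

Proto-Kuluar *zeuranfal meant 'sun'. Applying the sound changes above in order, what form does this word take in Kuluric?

zeoremfel

Kuluric: *zeuranfal > zeurenfel > zeuremfel > zeoremfel  (by vowel merger, nasal place assimilation, pre-rhotic lowering)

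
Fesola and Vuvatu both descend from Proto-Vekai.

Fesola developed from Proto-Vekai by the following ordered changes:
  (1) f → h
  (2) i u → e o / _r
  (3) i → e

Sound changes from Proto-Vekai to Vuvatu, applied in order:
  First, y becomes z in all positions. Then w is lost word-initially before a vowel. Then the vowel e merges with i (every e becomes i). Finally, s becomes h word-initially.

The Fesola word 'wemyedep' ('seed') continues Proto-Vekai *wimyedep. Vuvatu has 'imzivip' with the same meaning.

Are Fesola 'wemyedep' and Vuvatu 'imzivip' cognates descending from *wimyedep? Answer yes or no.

Derive the expected Vuvatu reflex of *wimyedep:
Vuvatu: *wimyedep > wimzedep > imzedep > imzidip  (by unconditioned shift, glide loss, vowel merger)
The regular Vuvatu reflex would be 'imzidip', but the attested form is 'imzivip'. The correspondence is irregular, so they are not cognates (the Vuvatu form has a different source).

no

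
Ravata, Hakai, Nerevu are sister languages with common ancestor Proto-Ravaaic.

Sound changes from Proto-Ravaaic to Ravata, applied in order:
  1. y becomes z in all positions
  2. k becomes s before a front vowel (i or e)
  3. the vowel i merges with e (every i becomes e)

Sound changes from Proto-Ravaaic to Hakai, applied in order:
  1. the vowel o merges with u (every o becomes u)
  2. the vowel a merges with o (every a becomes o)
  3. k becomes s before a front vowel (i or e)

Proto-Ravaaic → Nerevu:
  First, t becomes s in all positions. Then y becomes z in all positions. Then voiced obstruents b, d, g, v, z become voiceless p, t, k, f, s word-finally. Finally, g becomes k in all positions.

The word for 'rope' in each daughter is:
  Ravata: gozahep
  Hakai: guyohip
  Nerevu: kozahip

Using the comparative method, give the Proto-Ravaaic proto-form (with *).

Position 6: Ravata has e, Hakai has i, Nerevu has i. Hakai preserves i here (none of its changes turn any other segment into i), so the proto-segment is *i.
Position 4: Ravata has a, Hakai has o, Nerevu has a. Ravata preserves a here (none of its changes turn any other segment into a), so the proto-segment is *a.
Verify the candidate proto-form against each daughter:
Ravata: *goyahip
  goyahip → gozahip   [unconditioned shift]
  gozahip (rule 2 does not apply)
  gozahip → gozahep   [vowel merger]
  giving Ravata gozahep.
Hakai: *goyahip > guyahip > guyohip  (by vowel merger, vowel merger)
Nerevu: *goyahip
  goyahip (rule 1 does not apply)
  goyahip → gozahip   [unconditioned shift]
  gozahip (rule 3 does not apply)
  gozahip → kozahip   [unconditioned shift]
  giving Nerevu kozahip.
*goyahip is the unique common source.

*goyahip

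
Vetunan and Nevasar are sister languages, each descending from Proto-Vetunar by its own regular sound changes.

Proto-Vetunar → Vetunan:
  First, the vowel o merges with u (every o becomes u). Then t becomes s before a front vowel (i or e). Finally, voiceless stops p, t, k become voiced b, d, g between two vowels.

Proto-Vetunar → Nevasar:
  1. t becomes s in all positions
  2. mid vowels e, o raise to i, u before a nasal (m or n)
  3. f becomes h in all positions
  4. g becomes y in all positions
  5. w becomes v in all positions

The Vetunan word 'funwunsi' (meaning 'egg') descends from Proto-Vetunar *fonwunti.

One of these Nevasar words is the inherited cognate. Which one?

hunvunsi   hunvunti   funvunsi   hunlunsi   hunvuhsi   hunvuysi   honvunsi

Nevasar: *fonwunti > fonwunsi > funwunsi > hunwunsi > hunvunsi  (by unconditioned shift, pre-nasal raising, unconditioned shift, unconditioned shift)

hunvunsi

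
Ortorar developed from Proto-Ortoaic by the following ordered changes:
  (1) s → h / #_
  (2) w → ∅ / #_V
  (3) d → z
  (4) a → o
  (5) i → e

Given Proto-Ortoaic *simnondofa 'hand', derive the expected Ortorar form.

Ortorar: *simnondofa
  simnondofa → himnondofa   [debuccalisation]
  himnondofa (rule 2 does not apply)
  himnondofa → himnonzofa   [unconditioned shift]
  himnonzofa → himnonzofo   [vowel merger]
  himnonzofo → hemnonzofo   [vowel merger]
  giving Ortorar hemnonzofo.

hemnonzofo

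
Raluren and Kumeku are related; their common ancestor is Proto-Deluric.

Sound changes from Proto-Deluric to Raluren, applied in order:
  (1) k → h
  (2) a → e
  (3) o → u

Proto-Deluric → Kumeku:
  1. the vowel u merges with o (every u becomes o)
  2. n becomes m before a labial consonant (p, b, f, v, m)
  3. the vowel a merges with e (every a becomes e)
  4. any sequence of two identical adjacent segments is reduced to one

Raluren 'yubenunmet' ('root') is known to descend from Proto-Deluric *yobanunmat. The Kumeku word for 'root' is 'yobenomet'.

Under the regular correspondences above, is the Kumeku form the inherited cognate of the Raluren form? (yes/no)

yes

Derive the expected Kumeku reflex of *yobanunmat:
Kumeku: start from *yobanunmat.
  rule 1 (vowel merger): yobanunmat → yobanonmat
  rule 2 (nasal place assimilation): yobanonmat → yobanommat
  rule 3 (vowel merger): yobanommat → yobenommet
  rule 4 (degemination): yobenommet → yobenomet
  ⇒ Kumeku yobenomet
Kumeku 'yobenomet' matches the regular reflex exactly, so the pair is cognate.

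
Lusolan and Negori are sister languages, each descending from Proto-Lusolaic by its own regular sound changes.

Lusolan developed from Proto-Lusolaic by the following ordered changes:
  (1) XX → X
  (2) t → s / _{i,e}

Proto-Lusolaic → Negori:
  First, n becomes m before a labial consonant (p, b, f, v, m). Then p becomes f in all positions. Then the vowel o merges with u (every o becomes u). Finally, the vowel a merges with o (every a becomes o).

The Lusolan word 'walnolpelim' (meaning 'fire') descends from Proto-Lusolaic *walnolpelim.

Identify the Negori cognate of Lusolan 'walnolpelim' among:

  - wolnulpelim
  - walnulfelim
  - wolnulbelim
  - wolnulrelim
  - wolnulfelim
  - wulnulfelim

wolnulfelim

Negori: *walnolpelim > walnolfelim > walnulfelim > wolnulfelim  (by unconditioned shift, vowel merger, vowel merger)
Only 'wolnulfelim' matches the regular Negori development of *walnolpelim.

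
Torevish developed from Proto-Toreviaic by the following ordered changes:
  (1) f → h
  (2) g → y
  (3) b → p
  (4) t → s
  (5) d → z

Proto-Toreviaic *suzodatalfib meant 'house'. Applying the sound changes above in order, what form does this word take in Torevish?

suzozasalhip

Torevish: start from *suzodatalfib.
  rule 1 (unconditioned shift): suzodatalfib → suzodatalhib
  rule 2: no change — suzodatalhib
  rule 3 (unconditioned shift): suzodatalhib → suzodatalhip
  rule 4 (unconditioned shift): suzodatalhip → suzodasalhip
  rule 5 (unconditioned shift): suzodasalhip → suzozasalhip
  ⇒ Torevish suzozasalhip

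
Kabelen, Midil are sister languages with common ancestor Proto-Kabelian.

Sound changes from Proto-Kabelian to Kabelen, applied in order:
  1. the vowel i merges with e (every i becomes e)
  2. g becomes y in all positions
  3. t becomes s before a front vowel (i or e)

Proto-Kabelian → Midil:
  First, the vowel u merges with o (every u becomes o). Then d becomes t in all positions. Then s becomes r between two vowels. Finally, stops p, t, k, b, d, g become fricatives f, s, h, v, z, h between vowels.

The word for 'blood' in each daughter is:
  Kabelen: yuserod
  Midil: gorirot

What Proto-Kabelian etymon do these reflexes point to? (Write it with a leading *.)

*gusirod

Position 3: Kabelen has s, Midil has r. Taking the neighbouring segments as reconstructed: Kabelen s could go back to *t or *s; Midil r could go back to *s or *r — the one source consistent with every daughter is *s.
Position 4: Kabelen has e, Midil has i. Midil preserves i here (none of its changes turn any other segment into i), so the proto-segment is *i.
Position 2: Kabelen has u, Midil has o. Kabelen preserves u here (none of its changes turn any other segment into u), so the proto-segment is *u.
Verify the candidate proto-form against each daughter:
Kabelen: start from *gusirod.
  rule 1 (vowel merger): gusirod → guserod
  rule 2 (unconditioned shift): guserod → yuserod
  rule 3: no change — yuserod
  ⇒ Kabelen yuserod
Midil: start from *gusirod.
  rule 1 (vowel merger): gusirod → gosirod
  rule 2 (unconditioned shift): gosirod → gosirot
  rule 3 (rhotacism): gosirot → gorirot
  rule 4: no change — gorirot
  ⇒ Midil gorirot
*gusirod is the unique common source.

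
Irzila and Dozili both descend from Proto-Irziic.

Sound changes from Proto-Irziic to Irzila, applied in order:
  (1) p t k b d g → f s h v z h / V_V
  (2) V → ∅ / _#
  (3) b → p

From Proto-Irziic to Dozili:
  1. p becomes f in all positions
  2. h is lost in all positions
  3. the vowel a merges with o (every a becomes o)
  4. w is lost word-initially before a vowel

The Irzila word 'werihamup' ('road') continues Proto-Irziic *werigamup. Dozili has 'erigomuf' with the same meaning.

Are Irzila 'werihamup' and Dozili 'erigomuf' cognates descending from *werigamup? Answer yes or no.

Derive the expected Dozili reflex of *werigamup:
Dozili: start from *werigamup.
  rule 1 (unconditioned shift): werigamup → werigamuf
  rule 2: no change — werigamuf
  rule 3 (vowel merger): werigamuf → werigomuf
  rule 4 (glide loss): werigomuf → erigomuf
  ⇒ Dozili erigomuf
Dozili 'erigomuf' matches the regular reflex exactly, so the pair is cognate.

yes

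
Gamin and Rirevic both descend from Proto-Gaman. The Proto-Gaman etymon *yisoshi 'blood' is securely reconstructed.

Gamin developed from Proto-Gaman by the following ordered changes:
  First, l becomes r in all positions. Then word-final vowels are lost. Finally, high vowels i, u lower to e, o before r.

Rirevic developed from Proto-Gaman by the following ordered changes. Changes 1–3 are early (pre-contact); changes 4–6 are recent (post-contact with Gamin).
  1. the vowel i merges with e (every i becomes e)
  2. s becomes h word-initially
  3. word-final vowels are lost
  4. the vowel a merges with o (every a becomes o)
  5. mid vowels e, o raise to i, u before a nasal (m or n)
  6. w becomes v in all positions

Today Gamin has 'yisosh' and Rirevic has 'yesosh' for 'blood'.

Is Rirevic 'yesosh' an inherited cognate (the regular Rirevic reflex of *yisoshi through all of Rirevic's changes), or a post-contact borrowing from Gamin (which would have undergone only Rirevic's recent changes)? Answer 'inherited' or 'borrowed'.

inherited

If inherited, *yisoshi would pass through all of Rirevic's changes:
Rirevic: start from *yisoshi.
  rule 1 (vowel merger): yisoshi → yesoshe
  rule 2: no change — yesoshe
  rule 3 (apocope): yesoshe → yesosh
  rule 4: no change — yesosh
  rule 5: no change — yesosh
  rule 6: no change — yesosh
  ⇒ Rirevic yesosh
If borrowed from Gamin 'yisosh' after the early changes, it would undergo only the recent ones:
  rule 4 (vowel merger): no change (yisosh)
  rule 5 (pre-nasal raising): no change (yisosh)
  rule 6 (unconditioned shift): no change (yisosh)
  ⇒ as a loan: yisosh
Rirevic 'yesosh' matches the inherited outcome exactly, so it is an inherited cognate, not a loan.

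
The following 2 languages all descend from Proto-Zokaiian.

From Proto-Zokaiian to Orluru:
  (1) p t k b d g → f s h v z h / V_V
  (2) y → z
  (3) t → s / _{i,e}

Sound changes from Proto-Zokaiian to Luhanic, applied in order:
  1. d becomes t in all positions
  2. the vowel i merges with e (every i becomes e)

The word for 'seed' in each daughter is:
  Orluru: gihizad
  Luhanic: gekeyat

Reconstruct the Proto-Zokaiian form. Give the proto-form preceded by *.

*gikiyad

Position 3: Orluru has h, Luhanic has k. Luhanic preserves k here (none of its changes turn any other segment into k), so the proto-segment is *k.
Position 4: Orluru has i, Luhanic has e. Orluru preserves i here (none of its changes turn any other segment into i), so the proto-segment is *i.
This points to *gikiyad. Verify forward in each daughter:
Orluru: start from *gikiyad.
  rule 1 (intervocalic lenition): gikiyad → gihiyad
  rule 2 (unconditioned shift): gihiyad → gihizad
  rule 3: no change — gihizad
  ⇒ Orluru gihizad
Luhanic: *gikiyad > gikiyat > gekeyat  (by unconditioned shift, vowel merger)
*gikiyad is the unique common source.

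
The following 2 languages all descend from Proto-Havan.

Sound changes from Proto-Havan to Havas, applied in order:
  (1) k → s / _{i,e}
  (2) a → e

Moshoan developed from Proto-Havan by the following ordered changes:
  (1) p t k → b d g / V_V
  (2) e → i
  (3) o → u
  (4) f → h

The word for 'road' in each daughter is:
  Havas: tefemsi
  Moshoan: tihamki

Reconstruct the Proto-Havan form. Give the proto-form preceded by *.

Position 6: Havas has s, Moshoan has k. Moshoan preserves k here (none of its changes turn any other segment into k), so the proto-segment is *k.
Position 2: Havas has e, Moshoan has i. Taking the neighbouring segments as reconstructed: Havas e could go back to *a or *e; Moshoan i could go back to *e or *i — the one source consistent with every daughter is *e.
Position 3: Havas has f, Moshoan has h. Havas preserves f here (none of its changes turn any other segment into f), so the proto-segment is *f.
This points to *tefamki. Verify forward in each daughter:
Havas: *tefamki > tefamsi > tefemsi  (by palatalisation, vowel merger)
Moshoan: *tefamki > tifamki > tihamki  (by vowel merger, unconditioned shift)
No other proto-form is consistent with every reflex, so the reconstruction is *tefamki.

*tefamki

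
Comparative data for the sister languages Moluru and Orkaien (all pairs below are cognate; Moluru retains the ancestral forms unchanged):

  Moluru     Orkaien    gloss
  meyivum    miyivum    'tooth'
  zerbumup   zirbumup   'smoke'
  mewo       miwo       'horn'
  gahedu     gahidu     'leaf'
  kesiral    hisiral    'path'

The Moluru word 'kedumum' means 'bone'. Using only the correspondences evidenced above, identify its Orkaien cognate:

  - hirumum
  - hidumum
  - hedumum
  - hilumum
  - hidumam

hidumum

kesiral ~ hisiral — Moluru k corresponds to Orkaien h word-initially before a front vowel.
meyivum ~ miyivum, mewo ~ miwo — Moluru e corresponds to Orkaien i after a consonant, before a consonant other than r, m, n, p, b, f, v.
Applying these to Moluru 'kedumum':
  kedumum → hedumum   (k→h word-initially before a front vowel)
  hedumum → hidumum   (e→i after a consonant, before a consonant other than r, m, n, p, b, f, v)
So the Orkaien cognate is 'hidumum'.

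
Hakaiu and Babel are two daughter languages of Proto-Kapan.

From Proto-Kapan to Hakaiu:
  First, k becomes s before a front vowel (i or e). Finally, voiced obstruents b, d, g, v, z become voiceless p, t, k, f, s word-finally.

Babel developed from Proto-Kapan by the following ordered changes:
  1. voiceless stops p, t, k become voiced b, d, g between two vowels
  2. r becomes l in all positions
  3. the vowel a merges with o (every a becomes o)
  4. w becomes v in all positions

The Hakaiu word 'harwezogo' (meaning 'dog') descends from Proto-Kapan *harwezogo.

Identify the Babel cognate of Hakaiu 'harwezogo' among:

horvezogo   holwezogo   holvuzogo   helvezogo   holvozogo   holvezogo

holvezogo

Babel: *harwezogo > halwezogo > holwezogo > holvezogo  (by unconditioned shift, vowel merger, unconditioned shift)
Among the options, 'holvezogo' alone shows every Babel change applied in order.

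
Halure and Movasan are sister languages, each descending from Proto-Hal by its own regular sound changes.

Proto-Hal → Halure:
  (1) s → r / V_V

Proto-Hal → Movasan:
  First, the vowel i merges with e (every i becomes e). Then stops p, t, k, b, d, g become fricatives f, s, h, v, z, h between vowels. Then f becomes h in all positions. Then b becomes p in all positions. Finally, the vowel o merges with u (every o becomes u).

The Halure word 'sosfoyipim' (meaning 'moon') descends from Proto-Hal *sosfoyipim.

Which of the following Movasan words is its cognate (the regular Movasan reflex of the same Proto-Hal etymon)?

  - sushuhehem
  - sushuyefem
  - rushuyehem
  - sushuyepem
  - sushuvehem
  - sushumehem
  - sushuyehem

Movasan: start from *sosfoyipim.
  rule 1 (vowel merger): sosfoyipim → sosfoyepem
  rule 2 (intervocalic lenition): sosfoyepem → sosfoyefem
  rule 3 (unconditioned shift): sosfoyefem → soshoyehem
  rule 4: no change — soshoyehem
  rule 5 (vowel merger): soshoyehem → sushuyehem
  ⇒ Movasan sushuyehem
Only 'sushuyehem' matches the regular Movasan development of *sosfoyipim.

sushuyehem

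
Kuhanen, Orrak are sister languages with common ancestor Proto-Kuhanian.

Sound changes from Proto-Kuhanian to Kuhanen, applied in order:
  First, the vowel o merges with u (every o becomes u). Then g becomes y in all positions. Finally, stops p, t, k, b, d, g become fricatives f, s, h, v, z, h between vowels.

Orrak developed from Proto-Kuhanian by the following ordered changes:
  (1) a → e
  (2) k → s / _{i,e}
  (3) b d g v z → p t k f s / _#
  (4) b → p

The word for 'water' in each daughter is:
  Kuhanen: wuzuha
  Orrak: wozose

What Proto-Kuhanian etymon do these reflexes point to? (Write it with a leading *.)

Position 2: Kuhanen has u, Orrak has o. Orrak preserves o here (none of its changes turn any other segment into o), so the proto-segment is *o.
Position 4: Kuhanen has u, Orrak has o. Orrak preserves o here (none of its changes turn any other segment into o), so the proto-segment is *o.
Continuing position by position gives *wozoka; check it forward:
Kuhanen: start from *wozoka.
  rule 1 (vowel merger): wozoka → wuzuka
  rule 2: no change — wuzuka
  rule 3 (intervocalic lenition): wuzuka → wuzuha
  ⇒ Kuhanen wuzuha
Orrak: *wozoka > wozoke > wozose  (by vowel merger, palatalisation)
Only *wozoka yields all of Kuhanen wuzuha, Orrak wozose.

*wozoka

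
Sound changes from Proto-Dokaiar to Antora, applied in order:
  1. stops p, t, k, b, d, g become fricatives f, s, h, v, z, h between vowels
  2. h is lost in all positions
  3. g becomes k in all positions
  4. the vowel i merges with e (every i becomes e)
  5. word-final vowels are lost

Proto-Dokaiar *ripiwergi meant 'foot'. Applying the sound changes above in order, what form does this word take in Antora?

Antora: start from *ripiwergi.
  rule 1 (intervocalic lenition): ripiwergi → rifiwergi
  rule 2: no change — rifiwergi
  rule 3 (unconditioned shift): rifiwergi → rifiwerki
  rule 4 (vowel merger): rifiwerki → refewerke
  rule 5 (apocope): refewerke → refewerk
  ⇒ Antora refewerk

refewerk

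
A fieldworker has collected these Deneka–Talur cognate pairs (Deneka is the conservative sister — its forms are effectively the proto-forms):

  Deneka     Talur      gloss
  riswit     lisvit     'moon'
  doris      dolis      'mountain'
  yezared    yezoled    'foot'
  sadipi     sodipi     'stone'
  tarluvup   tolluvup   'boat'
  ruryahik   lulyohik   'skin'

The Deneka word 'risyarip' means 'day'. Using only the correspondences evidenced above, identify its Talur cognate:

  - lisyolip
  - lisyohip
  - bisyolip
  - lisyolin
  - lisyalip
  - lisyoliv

lisyolip

riswit ~ lisvit — Deneka r corresponds to Talur l word-initially before a front vowel.
yezared ~ yezoled, tarluvup ~ tolluvup — Deneka a corresponds to Talur o after a consonant, before r.
doris ~ dolis — Deneka r corresponds to Talur l between vowels (before a front vowel).
Applying these to Deneka 'risyarip':
  risyarip → lisyarip   (r→l word-initially before a front vowel)
  lisyarip → lisyorip   (a→o after a consonant, before r)
  lisyorip → lisyolip   (r→l between vowels (before a front vowel))
So the Talur cognate is 'lisyolip'.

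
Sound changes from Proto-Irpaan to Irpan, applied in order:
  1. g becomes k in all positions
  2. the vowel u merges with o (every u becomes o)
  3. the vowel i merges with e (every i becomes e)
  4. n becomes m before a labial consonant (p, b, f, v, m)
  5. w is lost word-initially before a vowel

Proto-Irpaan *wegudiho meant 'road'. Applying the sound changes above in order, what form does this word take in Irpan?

Irpan: *wegudiho > wekudiho > wekodiho > wekodeho > ekodeho  (by unconditioned shift, vowel merger, vowel merger, glide loss)

ekodeho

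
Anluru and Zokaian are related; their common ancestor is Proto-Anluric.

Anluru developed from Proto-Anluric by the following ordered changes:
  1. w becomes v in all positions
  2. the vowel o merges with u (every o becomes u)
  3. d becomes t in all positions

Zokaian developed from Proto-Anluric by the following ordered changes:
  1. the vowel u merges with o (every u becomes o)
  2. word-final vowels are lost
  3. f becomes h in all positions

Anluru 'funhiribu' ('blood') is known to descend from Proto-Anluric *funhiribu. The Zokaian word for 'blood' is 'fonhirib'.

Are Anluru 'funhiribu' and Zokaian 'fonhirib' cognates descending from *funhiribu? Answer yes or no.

no

Derive the expected Zokaian reflex of *funhiribu:
Zokaian: *funhiribu
  funhiribu → fonhiribo   [vowel merger]
  fonhiribo → fonhirib   [apocope]
  fonhirib → honhirib   [unconditioned shift]
  giving Zokaian honhirib.
The regular Zokaian reflex would be 'honhirib', but the attested form is 'fonhirib'. The correspondence is irregular, so they are not cognates (the Zokaian form has a different source).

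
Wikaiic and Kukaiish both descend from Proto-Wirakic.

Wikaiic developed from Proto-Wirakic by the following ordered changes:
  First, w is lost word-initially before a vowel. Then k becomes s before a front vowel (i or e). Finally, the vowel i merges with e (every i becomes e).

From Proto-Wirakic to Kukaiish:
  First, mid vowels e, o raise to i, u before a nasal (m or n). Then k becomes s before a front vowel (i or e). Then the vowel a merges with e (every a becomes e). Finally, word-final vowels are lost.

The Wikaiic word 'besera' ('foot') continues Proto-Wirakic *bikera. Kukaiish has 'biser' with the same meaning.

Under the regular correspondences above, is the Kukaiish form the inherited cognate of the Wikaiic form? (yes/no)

Derive the expected Kukaiish reflex of *bikera:
Kukaiish: start from *bikera.
  rule 1: no change — bikera
  rule 2 (palatalisation): bikera → bisera
  rule 3 (vowel merger): bisera → bisere
  rule 4 (apocope): bisere → biser
  ⇒ Kukaiish biser
Kukaiish 'biser' matches the regular reflex exactly, so the pair is cognate.

yes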